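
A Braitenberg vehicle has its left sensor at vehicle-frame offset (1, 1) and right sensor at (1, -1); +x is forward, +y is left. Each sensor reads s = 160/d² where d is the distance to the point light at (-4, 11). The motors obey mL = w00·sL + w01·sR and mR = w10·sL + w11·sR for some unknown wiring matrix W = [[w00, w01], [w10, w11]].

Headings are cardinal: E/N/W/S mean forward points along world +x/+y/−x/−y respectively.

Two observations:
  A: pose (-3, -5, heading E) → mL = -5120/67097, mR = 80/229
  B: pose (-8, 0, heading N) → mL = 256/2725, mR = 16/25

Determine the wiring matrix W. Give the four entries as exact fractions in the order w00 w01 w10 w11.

-1/2 1/2 1/2 0

obs A: pose=(-3,-5,E) → sL=160/229, sR=160/293, mL=-5120/67097, mR=80/229
obs B: pose=(-8,0,N) → sL=32/25, sR=160/109, mL=256/2725, mR=16/25
sensor matrix S = [[160/229, 160/293], [32/25, 160/109]]; det S = 11943936/36567865
solve [mL_A; mL_B] = S·[w00; w01] and [mR_A; mR_B] = S·[w10; w11]:
  w00 = -1/2, w01 = 1/2, w10 = 1/2, w11 = 0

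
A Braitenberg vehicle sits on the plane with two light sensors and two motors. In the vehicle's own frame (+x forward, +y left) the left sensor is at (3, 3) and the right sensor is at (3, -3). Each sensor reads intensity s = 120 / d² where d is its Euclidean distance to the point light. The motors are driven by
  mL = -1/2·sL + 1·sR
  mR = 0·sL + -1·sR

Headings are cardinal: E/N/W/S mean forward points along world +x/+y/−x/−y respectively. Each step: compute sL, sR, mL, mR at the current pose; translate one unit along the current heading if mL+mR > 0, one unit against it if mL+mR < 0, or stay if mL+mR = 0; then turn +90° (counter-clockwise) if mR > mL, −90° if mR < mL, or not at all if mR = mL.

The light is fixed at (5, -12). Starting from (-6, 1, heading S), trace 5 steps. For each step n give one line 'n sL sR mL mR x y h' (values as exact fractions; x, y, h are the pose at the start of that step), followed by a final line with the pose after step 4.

0 30/41 15/37 60/1517 -15/37 -6 1 S
1 120/317 24/97 1788/30749 -24/97 -6 2 W
2 60/229 60/169 8670/38701 -60/169 -5 2 N
3 24/61 120/149 5532/9089 -120/149 -5 1 E
4 30/41 15/37 60/1517 -15/37 -6 1 S
final -6 2 W

n=0: pose=(-6,1,S); sL=30/41, sR=15/37; mL=60/1517, mR=-15/37; mL+mR=-15/41 → advance -1; mR−mL=-675/1517 → turn -1·90°
n=1: pose=(-6,2,W); sL=120/317, sR=24/97; mL=1788/30749, mR=-24/97; mL+mR=-60/317 → advance -1; mR−mL=-9396/30749 → turn -1·90°
n=2: pose=(-5,2,N); sL=60/229, sR=60/169; mL=8670/38701, mR=-60/169; mL+mR=-30/229 → advance -1; mR−mL=-22410/38701 → turn -1·90°
n=3: pose=(-5,1,E); sL=24/61, sR=120/149; mL=5532/9089, mR=-120/149; mL+mR=-12/61 → advance -1; mR−mL=-12852/9089 → turn -1·90°
n=4: pose=(-6,1,S); sL=30/41, sR=15/37; mL=60/1517, mR=-15/37; mL+mR=-15/41 → advance -1; mR−mL=-675/1517 → turn -1·90°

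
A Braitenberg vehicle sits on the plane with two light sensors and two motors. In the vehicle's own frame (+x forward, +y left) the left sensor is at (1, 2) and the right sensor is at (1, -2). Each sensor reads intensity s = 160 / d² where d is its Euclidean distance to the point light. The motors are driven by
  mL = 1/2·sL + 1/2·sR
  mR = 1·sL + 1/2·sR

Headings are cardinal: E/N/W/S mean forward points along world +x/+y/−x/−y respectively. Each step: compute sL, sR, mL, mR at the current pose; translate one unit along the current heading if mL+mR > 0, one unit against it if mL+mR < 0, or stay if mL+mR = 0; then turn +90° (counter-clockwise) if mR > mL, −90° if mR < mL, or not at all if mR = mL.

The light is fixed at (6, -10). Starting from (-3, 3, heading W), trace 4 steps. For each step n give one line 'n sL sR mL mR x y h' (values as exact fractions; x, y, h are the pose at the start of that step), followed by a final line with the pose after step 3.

0 160/221 32/65 672/1105 1072/1105 -3 3 W
1 10/13 5/9 155/234 245/234 -4 3 S
2 160/277 160/181 36640/50137 51120/50137 -4 2 E
3 16/29 80/109 2032/3161 2904/3161 -3 2 N
final -3 3 W

n=0: pose=(-3,3,W); sL=160/221, sR=32/65; mL=672/1105, mR=1072/1105; mL+mR=1744/1105 → advance +1; mR−mL=80/221 → turn +1·90°
n=1: pose=(-4,3,S); sL=10/13, sR=5/9; mL=155/234, mR=245/234; mL+mR=200/117 → advance +1; mR−mL=5/13 → turn +1·90°
n=2: pose=(-4,2,E); sL=160/277, sR=160/181; mL=36640/50137, mR=51120/50137; mL+mR=87760/50137 → advance +1; mR−mL=80/277 → turn +1·90°
n=3: pose=(-3,2,N); sL=16/29, sR=80/109; mL=2032/3161, mR=2904/3161; mL+mR=4936/3161 → advance +1; mR−mL=8/29 → turn +1·90°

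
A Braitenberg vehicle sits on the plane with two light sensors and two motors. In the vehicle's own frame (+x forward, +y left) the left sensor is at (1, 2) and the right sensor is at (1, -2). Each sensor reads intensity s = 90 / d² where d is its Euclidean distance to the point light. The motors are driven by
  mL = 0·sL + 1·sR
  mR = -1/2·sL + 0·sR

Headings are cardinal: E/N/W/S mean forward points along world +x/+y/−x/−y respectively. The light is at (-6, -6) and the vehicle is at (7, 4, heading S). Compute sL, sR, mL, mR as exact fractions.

5/17 45/101 45/101 -5/34

left sensor world pos  = (9, 3); dL² = 306
right sensor world pos = (5, 3); dR² = 202
sL = 90/306 = 5/17
sR = 90/202 = 45/101
mL = 0·sL + 1·sR = 45/101
mR = -1/2·sL + 0·sR = -5/34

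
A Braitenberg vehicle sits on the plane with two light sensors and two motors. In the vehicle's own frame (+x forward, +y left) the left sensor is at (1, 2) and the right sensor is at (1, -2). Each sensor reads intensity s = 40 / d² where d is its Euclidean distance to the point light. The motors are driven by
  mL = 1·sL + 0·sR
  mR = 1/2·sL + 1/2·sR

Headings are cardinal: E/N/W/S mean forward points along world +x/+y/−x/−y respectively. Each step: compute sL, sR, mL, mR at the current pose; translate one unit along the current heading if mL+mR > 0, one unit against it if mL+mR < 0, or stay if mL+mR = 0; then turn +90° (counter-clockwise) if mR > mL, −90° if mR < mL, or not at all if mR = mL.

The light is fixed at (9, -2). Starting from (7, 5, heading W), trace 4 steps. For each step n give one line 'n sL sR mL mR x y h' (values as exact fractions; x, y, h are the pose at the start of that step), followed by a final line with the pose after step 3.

n=0: pose=(7,5,W); sL=20/17, sR=4/9; mL=20/17, mR=124/153; mL+mR=304/153 → advance +1; mR−mL=-56/153 → turn -1·90°
n=1: pose=(6,5,N); sL=40/89, sR=8/13; mL=40/89, mR=616/1157; mL+mR=1136/1157 → advance +1; mR−mL=96/1157 → turn +1·90°
n=2: pose=(6,6,W); sL=10/13, sR=10/29; mL=10/13, mR=210/377; mL+mR=500/377 → advance +1; mR−mL=-80/377 → turn -1·90°
n=3: pose=(5,6,N); sL=40/117, sR=8/17; mL=40/117, mR=808/1989; mL+mR=496/663 → advance +1; mR−mL=128/1989 → turn +1·90°

0 20/17 4/9 20/17 124/153 7 5 W
1 40/89 8/13 40/89 616/1157 6 5 N
2 10/13 10/29 10/13 210/377 6 6 W
3 40/117 8/17 40/117 808/1989 5 6 N
final 5 7 W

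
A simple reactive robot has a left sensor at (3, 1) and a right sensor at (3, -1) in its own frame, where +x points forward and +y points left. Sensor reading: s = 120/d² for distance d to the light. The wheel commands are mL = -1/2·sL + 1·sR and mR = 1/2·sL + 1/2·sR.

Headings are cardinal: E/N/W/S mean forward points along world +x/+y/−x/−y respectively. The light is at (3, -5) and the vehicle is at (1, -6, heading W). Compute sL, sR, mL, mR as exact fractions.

left sensor world pos  = (-2, -7); dL² = 29
right sensor world pos = (-2, -5); dR² = 25
sL = 120/29 = 120/29
sR = 120/25 = 24/5
mL = -1/2·sL + 1·sR = 396/145
mR = 1/2·sL + 1/2·sR = 648/145

120/29 24/5 396/145 648/145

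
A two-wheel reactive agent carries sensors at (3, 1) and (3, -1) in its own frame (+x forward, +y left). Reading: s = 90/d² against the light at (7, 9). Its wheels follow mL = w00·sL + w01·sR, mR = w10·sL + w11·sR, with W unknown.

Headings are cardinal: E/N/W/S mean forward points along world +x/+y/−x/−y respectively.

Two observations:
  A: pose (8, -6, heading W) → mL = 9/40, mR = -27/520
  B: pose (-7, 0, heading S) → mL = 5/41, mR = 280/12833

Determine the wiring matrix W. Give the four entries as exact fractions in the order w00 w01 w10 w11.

obs A: pose=(8,-6,W) → sL=9/26, sR=9/20, mL=9/40, mR=-27/520
obs B: pose=(-7,0,S) → sL=90/313, sR=10/41, mL=5/41, mR=280/12833
sensor matrix S = [[9/26, 9/20], [90/313, 10/41]]; det S = -15003/333658
solve [mL_A; mL_B] = S·[w00; w01] and [mR_A; mR_B] = S·[w10; w11]:
  w00 = 0, w01 = 1/2, w10 = 1/2, w11 = -1/2

0 1/2 1/2 -1/2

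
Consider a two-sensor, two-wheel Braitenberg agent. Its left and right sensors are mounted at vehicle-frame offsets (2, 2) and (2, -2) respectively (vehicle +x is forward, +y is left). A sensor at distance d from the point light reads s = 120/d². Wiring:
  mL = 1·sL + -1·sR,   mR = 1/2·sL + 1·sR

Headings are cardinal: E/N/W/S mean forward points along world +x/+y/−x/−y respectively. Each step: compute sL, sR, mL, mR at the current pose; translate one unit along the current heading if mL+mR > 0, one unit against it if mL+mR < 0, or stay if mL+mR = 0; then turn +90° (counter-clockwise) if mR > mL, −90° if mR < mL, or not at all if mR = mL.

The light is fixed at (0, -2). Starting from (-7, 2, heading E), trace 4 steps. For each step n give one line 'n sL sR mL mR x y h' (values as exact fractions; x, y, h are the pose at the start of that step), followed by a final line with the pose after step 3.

n=0: pose=(-7,2,E); sL=120/61, sR=120/29; mL=-3840/1769, mR=9060/1769; mL+mR=180/61 → advance +1; mR−mL=12900/1769 → turn +1·90°
n=1: pose=(-6,2,N); sL=6/5, sR=30/13; mL=-72/65, mR=189/65; mL+mR=9/5 → advance +1; mR−mL=261/65 → turn +1·90°
n=2: pose=(-6,3,W); sL=120/73, sR=120/113; mL=4800/8249, mR=15540/8249; mL+mR=180/73 → advance +1; mR−mL=10740/8249 → turn +1·90°
n=3: pose=(-7,3,S); sL=60/17, sR=4/3; mL=112/51, mR=158/51; mL+mR=90/17 → advance +1; mR−mL=46/51 → turn +1·90°

0 120/61 120/29 -3840/1769 9060/1769 -7 2 E
1 6/5 30/13 -72/65 189/65 -6 2 N
2 120/73 120/113 4800/8249 15540/8249 -6 3 W
3 60/17 4/3 112/51 158/51 -7 3 S
final -7 2 E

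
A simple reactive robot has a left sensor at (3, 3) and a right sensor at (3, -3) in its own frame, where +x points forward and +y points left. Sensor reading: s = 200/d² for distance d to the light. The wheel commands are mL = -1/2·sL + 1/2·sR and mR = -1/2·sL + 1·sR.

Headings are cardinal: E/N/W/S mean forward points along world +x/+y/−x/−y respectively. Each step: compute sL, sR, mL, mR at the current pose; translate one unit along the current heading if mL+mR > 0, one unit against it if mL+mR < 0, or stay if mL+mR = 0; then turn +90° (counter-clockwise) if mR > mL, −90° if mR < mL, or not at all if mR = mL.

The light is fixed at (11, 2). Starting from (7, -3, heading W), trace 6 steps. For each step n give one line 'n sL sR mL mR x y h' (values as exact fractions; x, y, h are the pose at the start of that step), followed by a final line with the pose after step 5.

0 200/113 200/53 6000/5989 17300/5989 7 -3 W
1 50/17 25/16 -375/544 25/272 6 -3 S
2 40 200/53 -960/53 -860/53 6 -2 E
3 100/41 20 360/41 770/41 5 -2 N
4 200/117 200/81 400/1053 1700/1053 5 -1 W
5 50/13 25/17 -525/442 -100/221 4 -1 S
final 4 0 E

n=0: pose=(7,-3,W); sL=200/113, sR=200/53; mL=6000/5989, mR=17300/5989; mL+mR=23300/5989 → advance +1; mR−mL=100/53 → turn +1·90°
n=1: pose=(6,-3,S); sL=50/17, sR=25/16; mL=-375/544, mR=25/272; mL+mR=-325/544 → advance -1; mR−mL=25/32 → turn +1·90°
n=2: pose=(6,-2,E); sL=40, sR=200/53; mL=-960/53, mR=-860/53; mL+mR=-1820/53 → advance -1; mR−mL=100/53 → turn +1·90°
n=3: pose=(5,-2,N); sL=100/41, sR=20; mL=360/41, mR=770/41; mL+mR=1130/41 → advance +1; mR−mL=10 → turn +1·90°
n=4: pose=(5,-1,W); sL=200/117, sR=200/81; mL=400/1053, mR=1700/1053; mL+mR=700/351 → advance +1; mR−mL=100/81 → turn +1·90°
n=5: pose=(4,-1,S); sL=50/13, sR=25/17; mL=-525/442, mR=-100/221; mL+mR=-725/442 → advance -1; mR−mL=25/34 → turn +1·90°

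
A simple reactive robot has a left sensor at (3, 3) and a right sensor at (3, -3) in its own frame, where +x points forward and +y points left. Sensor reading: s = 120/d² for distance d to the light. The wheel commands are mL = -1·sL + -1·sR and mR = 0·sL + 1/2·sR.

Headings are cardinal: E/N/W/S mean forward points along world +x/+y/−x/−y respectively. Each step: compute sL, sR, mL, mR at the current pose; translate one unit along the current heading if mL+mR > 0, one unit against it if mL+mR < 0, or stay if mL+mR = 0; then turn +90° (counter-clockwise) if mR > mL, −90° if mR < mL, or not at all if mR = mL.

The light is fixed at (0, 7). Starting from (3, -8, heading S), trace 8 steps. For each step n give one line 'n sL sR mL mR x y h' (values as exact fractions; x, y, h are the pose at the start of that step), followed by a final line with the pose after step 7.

n=0: pose=(3,-8,S); sL=1/3, sR=10/27; mL=-19/27, mR=5/27; mL+mR=-14/27 → advance -1; mR−mL=8/9 → turn +1·90°
n=1: pose=(3,-7,E); sL=120/157, sR=24/65; mL=-11568/10205, mR=12/65; mL+mR=-9684/10205 → advance -1; mR−mL=13452/10205 → turn +1·90°
n=2: pose=(2,-7,N); sL=60/61, sR=60/73; mL=-8040/4453, mR=30/73; mL+mR=-6210/4453 → advance -1; mR−mL=9870/4453 → turn +1·90°
n=3: pose=(2,-8,W); sL=24/65, sR=24/29; mL=-2256/1885, mR=12/29; mL+mR=-1476/1885 → advance -1; mR−mL=3036/1885 → turn +1·90°
n=4: pose=(3,-8,S); sL=1/3, sR=10/27; mL=-19/27, mR=5/27; mL+mR=-14/27 → advance -1; mR−mL=8/9 → turn +1·90°
n=5: pose=(3,-7,E); sL=120/157, sR=24/65; mL=-11568/10205, mR=12/65; mL+mR=-9684/10205 → advance -1; mR−mL=13452/10205 → turn +1·90°
n=6: pose=(2,-7,N); sL=60/61, sR=60/73; mL=-8040/4453, mR=30/73; mL+mR=-6210/4453 → advance -1; mR−mL=9870/4453 → turn +1·90°
n=7: pose=(2,-8,W); sL=24/65, sR=24/29; mL=-2256/1885, mR=12/29; mL+mR=-1476/1885 → advance -1; mR−mL=3036/1885 → turn +1·90°

0 1/3 10/27 -19/27 5/27 3 -8 S
1 120/157 24/65 -11568/10205 12/65 3 -7 E
2 60/61 60/73 -8040/4453 30/73 2 -7 N
3 24/65 24/29 -2256/1885 12/29 2 -8 W
4 1/3 10/27 -19/27 5/27 3 -8 S
5 120/157 24/65 -11568/10205 12/65 3 -7 E
6 60/61 60/73 -8040/4453 30/73 2 -7 N
7 24/65 24/29 -2256/1885 12/29 2 -8 W
final 3 -8 S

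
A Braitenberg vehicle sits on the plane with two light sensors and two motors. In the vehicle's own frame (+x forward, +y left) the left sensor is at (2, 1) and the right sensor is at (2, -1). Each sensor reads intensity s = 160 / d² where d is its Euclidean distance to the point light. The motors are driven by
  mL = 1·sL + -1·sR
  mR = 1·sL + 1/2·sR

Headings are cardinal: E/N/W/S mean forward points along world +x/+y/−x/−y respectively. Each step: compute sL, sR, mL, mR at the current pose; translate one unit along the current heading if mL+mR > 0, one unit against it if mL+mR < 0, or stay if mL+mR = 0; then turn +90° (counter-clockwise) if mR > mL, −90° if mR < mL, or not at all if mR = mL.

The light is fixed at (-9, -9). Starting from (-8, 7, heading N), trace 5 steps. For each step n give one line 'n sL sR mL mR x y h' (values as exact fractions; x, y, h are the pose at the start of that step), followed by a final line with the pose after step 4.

n=0: pose=(-8,7,N); sL=40/81, sR=20/41; mL=20/3321, mR=2450/3321; mL+mR=2470/3321 → advance +1; mR−mL=30/41 → turn +1·90°
n=1: pose=(-8,8,W); sL=160/257, sR=32/65; mL=2176/16705, mR=14512/16705; mL+mR=16688/16705 → advance +1; mR−mL=48/65 → turn +1·90°
n=2: pose=(-9,8,S); sL=80/113, sR=80/113; mL=0, mR=120/113; mL+mR=120/113 → advance +1; mR−mL=120/113 → turn +1·90°
n=3: pose=(-9,7,E); sL=160/293, sR=160/229; mL=-10240/67097, mR=60080/67097; mL+mR=49840/67097 → advance +1; mR−mL=240/229 → turn +1·90°
n=4: pose=(-8,7,N); sL=40/81, sR=20/41; mL=20/3321, mR=2450/3321; mL+mR=2470/3321 → advance +1; mR−mL=30/41 → turn +1·90°

0 40/81 20/41 20/3321 2450/3321 -8 7 N
1 160/257 32/65 2176/16705 14512/16705 -8 8 W
2 80/113 80/113 0 120/113 -9 8 S
3 160/293 160/229 -10240/67097 60080/67097 -9 7 E
4 40/81 20/41 20/3321 2450/3321 -8 7 N
final -8 8 W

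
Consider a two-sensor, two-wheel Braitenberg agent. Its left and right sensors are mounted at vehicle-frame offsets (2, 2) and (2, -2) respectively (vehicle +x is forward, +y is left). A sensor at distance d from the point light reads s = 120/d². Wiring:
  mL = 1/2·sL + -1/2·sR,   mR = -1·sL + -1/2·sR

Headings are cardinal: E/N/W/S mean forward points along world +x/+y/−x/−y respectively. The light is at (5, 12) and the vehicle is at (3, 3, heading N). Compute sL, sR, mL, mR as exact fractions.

24/13 120/49 -192/637 -1956/637

left sensor world pos  = (1, 5); dL² = 65
right sensor world pos = (5, 5); dR² = 49
sL = 120/65 = 24/13
sR = 120/49 = 120/49
mL = 1/2·sL + -1/2·sR = -192/637
mR = -1·sL + -1/2·sR = -1956/637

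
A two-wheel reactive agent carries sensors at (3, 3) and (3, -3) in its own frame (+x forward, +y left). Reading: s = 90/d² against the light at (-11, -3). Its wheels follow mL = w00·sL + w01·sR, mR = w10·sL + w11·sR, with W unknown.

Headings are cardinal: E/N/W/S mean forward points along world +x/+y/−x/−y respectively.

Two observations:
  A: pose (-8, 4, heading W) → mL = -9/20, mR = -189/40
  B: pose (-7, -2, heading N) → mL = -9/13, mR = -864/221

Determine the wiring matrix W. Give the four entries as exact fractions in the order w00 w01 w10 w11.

obs A: pose=(-8,4,W) → sL=45/8, sR=9/10, mL=-9/20, mR=-189/40
obs B: pose=(-7,-2,N) → sL=90/17, sR=18/13, mL=-9/13, mR=-864/221
sensor matrix S = [[45/8, 9/10], [90/17, 18/13]]; det S = 2673/884
solve [mL_A; mL_B] = S·[w00; w01] and [mR_A; mR_B] = S·[w10; w11]:
  w00 = 0, w01 = -1/2, w10 = -1, w11 = 1

0 -1/2 -1 1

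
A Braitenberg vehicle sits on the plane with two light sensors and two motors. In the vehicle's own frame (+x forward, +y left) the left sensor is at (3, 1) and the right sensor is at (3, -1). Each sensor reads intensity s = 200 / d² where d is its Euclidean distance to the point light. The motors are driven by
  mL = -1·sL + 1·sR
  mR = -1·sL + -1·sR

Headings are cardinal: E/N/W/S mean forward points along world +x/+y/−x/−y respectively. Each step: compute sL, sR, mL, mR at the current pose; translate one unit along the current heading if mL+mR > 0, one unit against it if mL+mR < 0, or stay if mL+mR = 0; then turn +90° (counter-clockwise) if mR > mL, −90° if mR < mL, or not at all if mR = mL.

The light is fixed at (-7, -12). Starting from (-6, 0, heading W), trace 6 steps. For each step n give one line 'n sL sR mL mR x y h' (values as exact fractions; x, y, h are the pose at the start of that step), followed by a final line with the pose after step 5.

n=0: pose=(-6,0,W); sL=8/5, sR=200/173; mL=-384/865, mR=-2384/865; mL+mR=-16/5 → advance -1; mR−mL=-400/173 → turn -1·90°
n=1: pose=(-5,0,N); sL=100/113, sR=100/117; mL=-400/13221, mR=-23000/13221; mL+mR=-200/113 → advance -1; mR−mL=-200/117 → turn -1·90°
n=2: pose=(-5,-1,E); sL=200/169, sR=8/5; mL=352/845, mR=-2352/845; mL+mR=-400/169 → advance -1; mR−mL=-16/5 → turn -1·90°
n=3: pose=(-6,-1,S); sL=50/17, sR=25/8; mL=25/136, mR=-825/136; mL+mR=-100/17 → advance -1; mR−mL=-25/4 → turn -1·90°
n=4: pose=(-6,0,W); sL=8/5, sR=200/173; mL=-384/865, mR=-2384/865; mL+mR=-16/5 → advance -1; mR−mL=-400/173 → turn -1·90°
n=5: pose=(-5,0,N); sL=100/113, sR=100/117; mL=-400/13221, mR=-23000/13221; mL+mR=-200/113 → advance -1; mR−mL=-200/117 → turn -1·90°

0 8/5 200/173 -384/865 -2384/865 -6 0 W
1 100/113 100/117 -400/13221 -23000/13221 -5 0 N
2 200/169 8/5 352/845 -2352/845 -5 -1 E
3 50/17 25/8 25/136 -825/136 -6 -1 S
4 8/5 200/173 -384/865 -2384/865 -6 0 W
5 100/113 100/117 -400/13221 -23000/13221 -5 0 N
final -5 -1 E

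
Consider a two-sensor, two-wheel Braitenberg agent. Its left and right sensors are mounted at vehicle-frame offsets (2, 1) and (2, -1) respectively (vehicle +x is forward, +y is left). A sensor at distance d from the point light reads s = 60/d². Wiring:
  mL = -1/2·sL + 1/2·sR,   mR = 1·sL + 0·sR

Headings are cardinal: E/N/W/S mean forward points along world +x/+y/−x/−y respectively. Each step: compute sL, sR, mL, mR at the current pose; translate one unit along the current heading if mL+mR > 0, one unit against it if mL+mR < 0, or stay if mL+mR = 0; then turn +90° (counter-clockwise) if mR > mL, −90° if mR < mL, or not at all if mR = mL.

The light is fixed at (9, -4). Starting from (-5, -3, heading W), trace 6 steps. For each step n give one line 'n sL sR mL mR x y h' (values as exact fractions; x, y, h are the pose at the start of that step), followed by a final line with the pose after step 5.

0 15/64 3/13 -3/1664 15/64 -5 -3 W
1 60/197 60/257 -1800/50629 60/197 -6 -3 S
2 6/17 6/17 0 6/17 -6 -4 E
3 60/229 60/173 1680/39617 60/229 -5 -4 N
4 15/64 3/13 -3/1664 15/64 -5 -3 W
5 60/197 60/257 -1800/50629 60/197 -6 -3 S
final -6 -4 E

n=0: pose=(-5,-3,W); sL=15/64, sR=3/13; mL=-3/1664, mR=15/64; mL+mR=387/1664 → advance +1; mR−mL=393/1664 → turn +1·90°
n=1: pose=(-6,-3,S); sL=60/197, sR=60/257; mL=-1800/50629, mR=60/197; mL+mR=13620/50629 → advance +1; mR−mL=17220/50629 → turn +1·90°
n=2: pose=(-6,-4,E); sL=6/17, sR=6/17; mL=0, mR=6/17; mL+mR=6/17 → advance +1; mR−mL=6/17 → turn +1·90°
n=3: pose=(-5,-4,N); sL=60/229, sR=60/173; mL=1680/39617, mR=60/229; mL+mR=12060/39617 → advance +1; mR−mL=8700/39617 → turn +1·90°
n=4: pose=(-5,-3,W); sL=15/64, sR=3/13; mL=-3/1664, mR=15/64; mL+mR=387/1664 → advance +1; mR−mL=393/1664 → turn +1·90°
n=5: pose=(-6,-3,S); sL=60/197, sR=60/257; mL=-1800/50629, mR=60/197; mL+mR=13620/50629 → advance +1; mR−mL=17220/50629 → turn +1·90°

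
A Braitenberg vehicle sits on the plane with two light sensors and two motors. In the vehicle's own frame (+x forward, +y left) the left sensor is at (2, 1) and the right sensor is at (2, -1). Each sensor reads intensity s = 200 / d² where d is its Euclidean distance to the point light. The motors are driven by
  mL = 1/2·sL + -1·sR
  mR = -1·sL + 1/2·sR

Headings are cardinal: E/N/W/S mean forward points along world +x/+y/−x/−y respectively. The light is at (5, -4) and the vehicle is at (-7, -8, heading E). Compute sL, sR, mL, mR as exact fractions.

200/109 8/5 -372/545 -564/545

left sensor world pos  = (-5, -7); dL² = 109
right sensor world pos = (-5, -9); dR² = 125
sL = 200/109 = 200/109
sR = 200/125 = 8/5
mL = 1/2·sL + -1·sR = -372/545
mR = -1·sL + 1/2·sR = -564/545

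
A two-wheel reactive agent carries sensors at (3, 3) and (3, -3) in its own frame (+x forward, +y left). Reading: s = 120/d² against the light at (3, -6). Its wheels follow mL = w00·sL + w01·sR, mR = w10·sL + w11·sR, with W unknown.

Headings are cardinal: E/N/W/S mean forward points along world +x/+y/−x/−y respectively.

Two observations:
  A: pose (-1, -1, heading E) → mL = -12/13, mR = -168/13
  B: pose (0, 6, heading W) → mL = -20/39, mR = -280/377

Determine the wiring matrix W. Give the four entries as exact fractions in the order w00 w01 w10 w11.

-1/2 0 -1/2 -1/2

obs A: pose=(-1,-1,E) → sL=24/13, sR=24, mL=-12/13, mR=-168/13
obs B: pose=(0,6,W) → sL=40/39, sR=40/87, mL=-20/39, mR=-280/377
sensor matrix S = [[24/13, 24], [40/39, 40/87]]; det S = -8960/377
solve [mL_A; mL_B] = S·[w00; w01] and [mR_A; mR_B] = S·[w10; w11]:
  w00 = -1/2, w01 = 0, w10 = -1/2, w11 = -1/2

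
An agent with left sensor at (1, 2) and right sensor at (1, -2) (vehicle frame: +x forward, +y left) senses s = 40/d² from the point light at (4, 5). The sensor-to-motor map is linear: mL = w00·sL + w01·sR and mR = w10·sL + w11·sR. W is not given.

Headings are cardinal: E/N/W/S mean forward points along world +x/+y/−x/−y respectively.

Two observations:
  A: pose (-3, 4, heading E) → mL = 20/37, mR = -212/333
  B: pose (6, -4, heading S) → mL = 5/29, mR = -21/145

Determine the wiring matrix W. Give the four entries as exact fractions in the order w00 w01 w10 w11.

1/2 0 -1 1/2

obs A: pose=(-3,4,E) → sL=40/37, sR=8/9, mL=20/37, mR=-212/333
obs B: pose=(6,-4,S) → sL=10/29, sR=2/5, mL=5/29, mR=-21/145
sensor matrix S = [[40/37, 8/9], [10/29, 2/5]]; det S = 1216/9657
solve [mL_A; mL_B] = S·[w00; w01] and [mR_A; mR_B] = S·[w10; w11]:
  w00 = 1/2, w01 = 0, w10 = -1, w11 = 1/2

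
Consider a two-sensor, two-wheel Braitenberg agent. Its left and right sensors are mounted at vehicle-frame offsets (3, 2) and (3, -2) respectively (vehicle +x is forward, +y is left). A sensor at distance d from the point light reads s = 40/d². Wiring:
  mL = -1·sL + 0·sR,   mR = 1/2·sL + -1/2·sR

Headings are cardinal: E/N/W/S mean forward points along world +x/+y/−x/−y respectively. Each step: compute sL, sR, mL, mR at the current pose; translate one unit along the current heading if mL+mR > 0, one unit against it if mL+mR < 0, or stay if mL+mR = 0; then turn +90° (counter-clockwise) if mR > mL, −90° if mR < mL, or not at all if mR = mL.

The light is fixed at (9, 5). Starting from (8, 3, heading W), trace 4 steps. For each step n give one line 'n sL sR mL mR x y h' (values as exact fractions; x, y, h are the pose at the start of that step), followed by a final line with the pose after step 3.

0 5/4 5/2 -5/4 -5/8 8 3 W
1 40/29 40/29 -40/29 0 9 3 S
2 4 20/9 -4 8/9 9 4 E
3 40/13 8 -40/13 -32/13 8 4 N
final 8 3 W

n=0: pose=(8,3,W); sL=5/4, sR=5/2; mL=-5/4, mR=-5/8; mL+mR=-15/8 → advance -1; mR−mL=5/8 → turn +1·90°
n=1: pose=(9,3,S); sL=40/29, sR=40/29; mL=-40/29, mR=0; mL+mR=-40/29 → advance -1; mR−mL=40/29 → turn +1·90°
n=2: pose=(9,4,E); sL=4, sR=20/9; mL=-4, mR=8/9; mL+mR=-28/9 → advance -1; mR−mL=44/9 → turn +1·90°
n=3: pose=(8,4,N); sL=40/13, sR=8; mL=-40/13, mR=-32/13; mL+mR=-72/13 → advance -1; mR−mL=8/13 → turn +1·90°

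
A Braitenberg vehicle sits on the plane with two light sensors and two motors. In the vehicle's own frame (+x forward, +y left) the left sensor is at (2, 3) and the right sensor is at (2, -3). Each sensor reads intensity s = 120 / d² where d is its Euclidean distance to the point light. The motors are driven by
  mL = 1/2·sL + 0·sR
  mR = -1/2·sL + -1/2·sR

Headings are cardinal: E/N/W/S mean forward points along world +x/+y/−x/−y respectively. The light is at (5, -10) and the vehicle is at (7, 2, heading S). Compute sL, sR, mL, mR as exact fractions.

24/25 120/101 12/25 -2712/2525

left sensor world pos  = (10, 0); dL² = 125
right sensor world pos = (4, 0); dR² = 101
sL = 120/125 = 24/25
sR = 120/101 = 120/101
mL = 1/2·sL + 0·sR = 12/25
mR = -1/2·sL + -1/2·sR = -2712/2525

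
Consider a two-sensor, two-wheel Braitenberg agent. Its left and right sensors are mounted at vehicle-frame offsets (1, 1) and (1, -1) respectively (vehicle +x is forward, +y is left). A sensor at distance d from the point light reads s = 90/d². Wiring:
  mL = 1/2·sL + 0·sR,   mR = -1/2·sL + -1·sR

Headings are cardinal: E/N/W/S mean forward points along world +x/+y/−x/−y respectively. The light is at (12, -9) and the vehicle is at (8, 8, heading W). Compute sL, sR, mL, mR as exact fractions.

90/281 90/349 45/281 -40995/98069

left sensor world pos  = (7, 7); dL² = 281
right sensor world pos = (7, 9); dR² = 349
sL = 90/281 = 90/281
sR = 90/349 = 90/349
mL = 1/2·sL + 0·sR = 45/281
mR = -1/2·sL + -1·sR = -40995/98069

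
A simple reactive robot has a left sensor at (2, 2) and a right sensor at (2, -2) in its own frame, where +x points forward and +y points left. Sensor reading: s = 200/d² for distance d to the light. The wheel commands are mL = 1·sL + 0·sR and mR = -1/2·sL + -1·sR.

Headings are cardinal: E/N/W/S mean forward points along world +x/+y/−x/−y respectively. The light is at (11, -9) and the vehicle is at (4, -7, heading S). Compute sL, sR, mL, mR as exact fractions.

left sensor world pos  = (6, -9); dL² = 25
right sensor world pos = (2, -9); dR² = 81
sL = 200/25 = 8
sR = 200/81 = 200/81
mL = 1·sL + 0·sR = 8
mR = -1/2·sL + -1·sR = -524/81

8 200/81 8 -524/81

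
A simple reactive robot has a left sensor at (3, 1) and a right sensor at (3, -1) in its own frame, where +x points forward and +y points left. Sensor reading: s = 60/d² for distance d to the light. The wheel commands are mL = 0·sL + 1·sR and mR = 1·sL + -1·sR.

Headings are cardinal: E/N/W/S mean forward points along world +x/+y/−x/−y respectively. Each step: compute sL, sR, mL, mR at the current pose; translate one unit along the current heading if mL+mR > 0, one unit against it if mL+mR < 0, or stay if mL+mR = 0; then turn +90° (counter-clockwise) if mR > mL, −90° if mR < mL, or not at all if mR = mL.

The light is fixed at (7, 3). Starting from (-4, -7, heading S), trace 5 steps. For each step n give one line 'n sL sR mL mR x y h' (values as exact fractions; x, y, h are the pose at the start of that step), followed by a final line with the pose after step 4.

0 60/269 60/313 60/313 2640/84197 -4 -7 S
1 3/17 15/74 15/74 -33/1258 -4 -8 W
2 60/233 12/37 12/37 -576/8621 -5 -8 N
3 10/27 30/101 30/101 200/2727 -5 -7 E
4 60/269 60/313 60/313 2640/84197 -4 -7 S
final -4 -8 W

n=0: pose=(-4,-7,S); sL=60/269, sR=60/313; mL=60/313, mR=2640/84197; mL+mR=60/269 → advance +1; mR−mL=-13500/84197 → turn -1·90°
n=1: pose=(-4,-8,W); sL=3/17, sR=15/74; mL=15/74, mR=-33/1258; mL+mR=3/17 → advance +1; mR−mL=-144/629 → turn -1·90°
n=2: pose=(-5,-8,N); sL=60/233, sR=12/37; mL=12/37, mR=-576/8621; mL+mR=60/233 → advance +1; mR−mL=-3372/8621 → turn -1·90°
n=3: pose=(-5,-7,E); sL=10/27, sR=30/101; mL=30/101, mR=200/2727; mL+mR=10/27 → advance +1; mR−mL=-610/2727 → turn -1·90°
n=4: pose=(-4,-7,S); sL=60/269, sR=60/313; mL=60/313, mR=2640/84197; mL+mR=60/269 → advance +1; mR−mL=-13500/84197 → turn -1·90°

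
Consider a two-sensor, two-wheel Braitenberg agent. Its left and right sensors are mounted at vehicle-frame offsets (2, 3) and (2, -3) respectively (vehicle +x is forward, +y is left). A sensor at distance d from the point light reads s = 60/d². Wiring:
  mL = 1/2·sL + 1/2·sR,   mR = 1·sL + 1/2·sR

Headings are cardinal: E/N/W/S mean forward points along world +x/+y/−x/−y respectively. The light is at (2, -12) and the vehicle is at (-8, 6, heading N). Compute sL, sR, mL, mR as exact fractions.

60/569 60/449 30540/255481 44010/255481

left sensor world pos  = (-11, 8); dL² = 569
right sensor world pos = (-5, 8); dR² = 449
sL = 60/569 = 60/569
sR = 60/449 = 60/449
mL = 1/2·sL + 1/2·sR = 30540/255481
mR = 1·sL + 1/2·sR = 44010/255481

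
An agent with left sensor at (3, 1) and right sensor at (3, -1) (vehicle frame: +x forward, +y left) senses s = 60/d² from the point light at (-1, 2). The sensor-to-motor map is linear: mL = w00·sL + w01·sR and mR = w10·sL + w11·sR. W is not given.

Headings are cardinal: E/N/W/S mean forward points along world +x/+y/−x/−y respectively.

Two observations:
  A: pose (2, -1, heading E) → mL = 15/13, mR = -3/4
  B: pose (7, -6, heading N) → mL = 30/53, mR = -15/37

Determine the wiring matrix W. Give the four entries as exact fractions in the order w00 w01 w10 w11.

obs A: pose=(2,-1,E) → sL=3/2, sR=15/13, mL=15/13, mR=-3/4
obs B: pose=(7,-6,N) → sL=30/37, sR=30/53, mL=30/53, mR=-15/37
sensor matrix S = [[3/2, 15/13], [30/37, 30/53]]; det S = -2205/25493
solve [mL_A; mL_B] = S·[w00; w01] and [mR_A; mR_B] = S·[w10; w11]:
  w00 = 0, w01 = 1, w10 = -1/2, w11 = 0

0 1 -1/2 0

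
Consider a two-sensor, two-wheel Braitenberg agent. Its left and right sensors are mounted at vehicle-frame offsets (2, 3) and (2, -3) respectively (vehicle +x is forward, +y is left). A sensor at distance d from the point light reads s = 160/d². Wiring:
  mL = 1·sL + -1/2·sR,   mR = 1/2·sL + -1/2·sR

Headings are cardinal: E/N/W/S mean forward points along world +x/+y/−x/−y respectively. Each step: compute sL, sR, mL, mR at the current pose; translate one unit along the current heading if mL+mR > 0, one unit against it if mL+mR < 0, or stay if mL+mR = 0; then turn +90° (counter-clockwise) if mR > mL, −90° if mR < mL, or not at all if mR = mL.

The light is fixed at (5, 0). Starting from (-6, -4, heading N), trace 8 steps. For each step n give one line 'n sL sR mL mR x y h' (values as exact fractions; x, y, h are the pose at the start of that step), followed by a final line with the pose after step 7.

0 4/5 40/17 -32/85 -66/85 -6 -4 N
1 32/17 32/29 656/493 192/493 -6 -5 E
2 80/49 80/109 6760/5341 2400/5341 -5 -5 S
3 32/45 160/153 16/85 -128/765 -5 -6 W
4 40/53 2 -13/53 -33/53 -6 -6 N
5 160/97 160/181 21200/17557 6720/17557 -6 -7 E
6 16/13 16/25 296/325 96/325 -5 -7 S
7 32/53 160/169 1168/8957 -1536/8957 -5 -8 W
final -4 -8 N

n=0: pose=(-6,-4,N); sL=4/5, sR=40/17; mL=-32/85, mR=-66/85; mL+mR=-98/85 → advance -1; mR−mL=-2/5 → turn -1·90°
n=1: pose=(-6,-5,E); sL=32/17, sR=32/29; mL=656/493, mR=192/493; mL+mR=848/493 → advance +1; mR−mL=-16/17 → turn -1·90°
n=2: pose=(-5,-5,S); sL=80/49, sR=80/109; mL=6760/5341, mR=2400/5341; mL+mR=9160/5341 → advance +1; mR−mL=-40/49 → turn -1·90°
n=3: pose=(-5,-6,W); sL=32/45, sR=160/153; mL=16/85, mR=-128/765; mL+mR=16/765 → advance +1; mR−mL=-16/45 → turn -1·90°
n=4: pose=(-6,-6,N); sL=40/53, sR=2; mL=-13/53, mR=-33/53; mL+mR=-46/53 → advance -1; mR−mL=-20/53 → turn -1·90°
n=5: pose=(-6,-7,E); sL=160/97, sR=160/181; mL=21200/17557, mR=6720/17557; mL+mR=27920/17557 → advance +1; mR−mL=-80/97 → turn -1·90°
n=6: pose=(-5,-7,S); sL=16/13, sR=16/25; mL=296/325, mR=96/325; mL+mR=392/325 → advance +1; mR−mL=-8/13 → turn -1·90°
n=7: pose=(-5,-8,W); sL=32/53, sR=160/169; mL=1168/8957, mR=-1536/8957; mL+mR=-368/8957 → advance -1; mR−mL=-16/53 → turn -1·90°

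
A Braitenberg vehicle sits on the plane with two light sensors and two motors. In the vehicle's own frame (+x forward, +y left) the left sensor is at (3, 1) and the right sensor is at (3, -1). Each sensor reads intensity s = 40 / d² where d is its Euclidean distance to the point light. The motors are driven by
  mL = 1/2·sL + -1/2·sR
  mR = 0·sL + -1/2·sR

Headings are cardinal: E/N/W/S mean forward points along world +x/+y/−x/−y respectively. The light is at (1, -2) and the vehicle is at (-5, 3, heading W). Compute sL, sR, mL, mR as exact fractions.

left sensor world pos  = (-8, 2); dL² = 97
right sensor world pos = (-8, 4); dR² = 117
sL = 40/97 = 40/97
sR = 40/117 = 40/117
mL = 1/2·sL + -1/2·sR = 400/11349
mR = 0·sL + -1/2·sR = -20/117

40/97 40/117 400/11349 -20/117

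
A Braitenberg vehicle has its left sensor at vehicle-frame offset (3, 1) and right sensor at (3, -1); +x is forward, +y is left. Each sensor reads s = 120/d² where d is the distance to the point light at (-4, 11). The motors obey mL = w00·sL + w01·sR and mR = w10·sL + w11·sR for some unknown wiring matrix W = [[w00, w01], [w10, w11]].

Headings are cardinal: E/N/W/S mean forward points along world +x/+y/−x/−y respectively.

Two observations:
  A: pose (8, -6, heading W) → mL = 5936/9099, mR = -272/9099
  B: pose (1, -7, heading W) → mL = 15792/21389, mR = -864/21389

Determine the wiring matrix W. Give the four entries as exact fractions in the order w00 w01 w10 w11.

1 1 1/2 -1/2

obs A: pose=(8,-6,W) → sL=8/27, sR=120/337, mL=5936/9099, mR=-272/9099
obs B: pose=(1,-7,W) → sL=24/73, sR=120/293, mL=15792/21389, mR=-864/21389
sensor matrix S = [[8/27, 120/337], [24/73, 120/293]]; det S = 277760/64872837
solve [mL_A; mL_B] = S·[w00; w01] and [mR_A; mR_B] = S·[w10; w11]:
  w00 = 1, w01 = 1, w10 = 1/2, w11 = -1/2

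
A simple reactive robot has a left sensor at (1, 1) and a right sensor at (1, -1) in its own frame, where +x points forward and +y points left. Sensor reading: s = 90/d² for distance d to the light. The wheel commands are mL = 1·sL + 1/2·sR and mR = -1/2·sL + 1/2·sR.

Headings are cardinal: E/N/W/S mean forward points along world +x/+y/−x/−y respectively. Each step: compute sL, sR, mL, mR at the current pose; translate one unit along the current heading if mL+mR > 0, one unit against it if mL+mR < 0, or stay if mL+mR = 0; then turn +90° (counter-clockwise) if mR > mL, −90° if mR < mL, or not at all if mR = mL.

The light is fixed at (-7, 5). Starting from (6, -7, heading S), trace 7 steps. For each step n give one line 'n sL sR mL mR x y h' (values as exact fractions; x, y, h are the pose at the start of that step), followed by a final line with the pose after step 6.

0 18/73 90/313 8919/22849 468/22849 6 -7 S
1 9/34 5/16 229/544 13/544 6 -8 W
2 18/53 90/313 8019/16589 -432/16589 5 -8 N
3 9/29 45/169 4347/9802 -108/4901 5 -7 E
4 18/73 90/313 8919/22849 468/22849 6 -7 S
5 9/34 5/16 229/544 13/544 6 -8 W
6 18/53 90/313 8019/16589 -432/16589 5 -8 N
final 5 -7 E

n=0: pose=(6,-7,S); sL=18/73, sR=90/313; mL=8919/22849, mR=468/22849; mL+mR=9387/22849 → advance +1; mR−mL=-27/73 → turn -1·90°
n=1: pose=(6,-8,W); sL=9/34, sR=5/16; mL=229/544, mR=13/544; mL+mR=121/272 → advance +1; mR−mL=-27/68 → turn -1·90°
n=2: pose=(5,-8,N); sL=18/53, sR=90/313; mL=8019/16589, mR=-432/16589; mL+mR=7587/16589 → advance +1; mR−mL=-27/53 → turn -1·90°
n=3: pose=(5,-7,E); sL=9/29, sR=45/169; mL=4347/9802, mR=-108/4901; mL+mR=4131/9802 → advance +1; mR−mL=-27/58 → turn -1·90°
n=4: pose=(6,-7,S); sL=18/73, sR=90/313; mL=8919/22849, mR=468/22849; mL+mR=9387/22849 → advance +1; mR−mL=-27/73 → turn -1·90°
n=5: pose=(6,-8,W); sL=9/34, sR=5/16; mL=229/544, mR=13/544; mL+mR=121/272 → advance +1; mR−mL=-27/68 → turn -1·90°
n=6: pose=(5,-8,N); sL=18/53, sR=90/313; mL=8019/16589, mR=-432/16589; mL+mR=7587/16589 → advance +1; mR−mL=-27/53 → turn -1·90°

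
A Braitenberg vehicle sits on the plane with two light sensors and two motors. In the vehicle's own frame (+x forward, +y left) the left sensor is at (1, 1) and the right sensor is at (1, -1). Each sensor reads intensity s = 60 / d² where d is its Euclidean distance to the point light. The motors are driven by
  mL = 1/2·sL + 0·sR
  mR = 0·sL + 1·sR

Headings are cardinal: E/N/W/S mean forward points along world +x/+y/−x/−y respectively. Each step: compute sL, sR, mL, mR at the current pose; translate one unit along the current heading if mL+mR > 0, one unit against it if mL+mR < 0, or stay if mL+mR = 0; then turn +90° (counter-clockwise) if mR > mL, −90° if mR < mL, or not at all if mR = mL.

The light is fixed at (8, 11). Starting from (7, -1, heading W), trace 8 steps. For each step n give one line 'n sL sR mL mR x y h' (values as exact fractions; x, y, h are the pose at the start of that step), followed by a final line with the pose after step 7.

0 60/173 12/25 30/173 12/25 7 -1 W
1 6/17 30/89 3/17 30/89 6 -1 S
2 12/29 60/197 6/29 60/197 6 -2 E
3 15/37 5/12 15/74 5/12 7 -2 N
4 60/173 12/25 30/173 12/25 7 -1 W
5 6/17 30/89 3/17 30/89 6 -1 S
6 12/29 60/197 6/29 60/197 6 -2 E
7 15/37 5/12 15/74 5/12 7 -2 N
final 7 -1 W

n=0: pose=(7,-1,W); sL=60/173, sR=12/25; mL=30/173, mR=12/25; mL+mR=2826/4325 → advance +1; mR−mL=1326/4325 → turn +1·90°
n=1: pose=(6,-1,S); sL=6/17, sR=30/89; mL=3/17, mR=30/89; mL+mR=777/1513 → advance +1; mR−mL=243/1513 → turn +1·90°
n=2: pose=(6,-2,E); sL=12/29, sR=60/197; mL=6/29, mR=60/197; mL+mR=2922/5713 → advance +1; mR−mL=558/5713 → turn +1·90°
n=3: pose=(7,-2,N); sL=15/37, sR=5/12; mL=15/74, mR=5/12; mL+mR=275/444 → advance +1; mR−mL=95/444 → turn +1·90°
n=4: pose=(7,-1,W); sL=60/173, sR=12/25; mL=30/173, mR=12/25; mL+mR=2826/4325 → advance +1; mR−mL=1326/4325 → turn +1·90°
n=5: pose=(6,-1,S); sL=6/17, sR=30/89; mL=3/17, mR=30/89; mL+mR=777/1513 → advance +1; mR−mL=243/1513 → turn +1·90°
n=6: pose=(6,-2,E); sL=12/29, sR=60/197; mL=6/29, mR=60/197; mL+mR=2922/5713 → advance +1; mR−mL=558/5713 → turn +1·90°
n=7: pose=(7,-2,N); sL=15/37, sR=5/12; mL=15/74, mR=5/12; mL+mR=275/444 → advance +1; mR−mL=95/444 → turn +1·90°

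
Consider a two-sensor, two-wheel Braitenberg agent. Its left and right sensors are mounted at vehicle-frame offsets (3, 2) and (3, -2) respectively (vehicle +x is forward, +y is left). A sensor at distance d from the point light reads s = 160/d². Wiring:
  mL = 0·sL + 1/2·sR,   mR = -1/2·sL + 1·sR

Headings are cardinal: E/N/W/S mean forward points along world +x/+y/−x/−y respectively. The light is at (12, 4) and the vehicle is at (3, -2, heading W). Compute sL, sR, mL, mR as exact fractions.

10/13 1 1/2 8/13

left sensor world pos  = (0, -4); dL² = 208
right sensor world pos = (0, 0); dR² = 160
sL = 160/208 = 10/13
sR = 160/160 = 1
mL = 0·sL + 1/2·sR = 1/2
mR = -1/2·sL + 1·sR = 8/13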